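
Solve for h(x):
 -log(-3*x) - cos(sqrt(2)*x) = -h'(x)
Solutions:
 h(x) = C1 + x*log(-x) - x + x*log(3) + sqrt(2)*sin(sqrt(2)*x)/2


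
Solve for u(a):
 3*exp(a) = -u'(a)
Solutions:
 u(a) = C1 - 3*exp(a)


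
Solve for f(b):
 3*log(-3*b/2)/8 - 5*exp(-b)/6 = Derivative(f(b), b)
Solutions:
 f(b) = C1 + 3*b*log(-b)/8 + 3*b*(-1 - log(2) + log(3))/8 + 5*exp(-b)/6


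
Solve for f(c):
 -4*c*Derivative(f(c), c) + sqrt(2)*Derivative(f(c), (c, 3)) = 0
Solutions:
 f(c) = C1 + Integral(C2*airyai(sqrt(2)*c) + C3*airybi(sqrt(2)*c), c)


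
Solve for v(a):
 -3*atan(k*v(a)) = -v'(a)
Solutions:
 Integral(1/atan(_y*k), (_y, v(a))) = C1 + 3*a


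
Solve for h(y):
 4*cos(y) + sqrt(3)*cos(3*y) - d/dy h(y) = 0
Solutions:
 h(y) = C1 + 4*sin(y) + sqrt(3)*sin(3*y)/3


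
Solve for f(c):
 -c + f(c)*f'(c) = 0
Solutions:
 f(c) = -sqrt(C1 + c^2)
 f(c) = sqrt(C1 + c^2)


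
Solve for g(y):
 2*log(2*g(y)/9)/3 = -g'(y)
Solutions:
 3*Integral(1/(log(_y) - 2*log(3) + log(2)), (_y, g(y)))/2 = C1 - y


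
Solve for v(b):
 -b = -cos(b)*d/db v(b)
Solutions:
 v(b) = C1 + Integral(b/cos(b), b)


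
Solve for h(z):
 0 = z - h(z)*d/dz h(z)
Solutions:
 h(z) = -sqrt(C1 + z^2)
 h(z) = sqrt(C1 + z^2)


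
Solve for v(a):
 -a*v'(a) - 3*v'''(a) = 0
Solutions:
 v(a) = C1 + Integral(C2*airyai(-3^(2/3)*a/3) + C3*airybi(-3^(2/3)*a/3), a)


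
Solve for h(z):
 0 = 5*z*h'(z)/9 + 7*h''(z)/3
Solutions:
 h(z) = C1 + C2*erf(sqrt(210)*z/42)


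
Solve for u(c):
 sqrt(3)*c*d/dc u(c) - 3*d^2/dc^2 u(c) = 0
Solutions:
 u(c) = C1 + C2*erfi(sqrt(2)*3^(3/4)*c/6)


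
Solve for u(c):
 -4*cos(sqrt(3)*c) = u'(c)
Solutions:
 u(c) = C1 - 4*sqrt(3)*sin(sqrt(3)*c)/3


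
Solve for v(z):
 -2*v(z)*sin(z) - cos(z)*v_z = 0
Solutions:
 v(z) = C1*cos(z)^2


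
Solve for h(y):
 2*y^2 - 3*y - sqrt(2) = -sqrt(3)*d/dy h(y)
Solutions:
 h(y) = C1 - 2*sqrt(3)*y^3/9 + sqrt(3)*y^2/2 + sqrt(6)*y/3


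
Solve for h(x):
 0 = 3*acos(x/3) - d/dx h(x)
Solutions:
 h(x) = C1 + 3*x*acos(x/3) - 3*sqrt(9 - x^2)


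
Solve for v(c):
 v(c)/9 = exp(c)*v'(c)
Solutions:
 v(c) = C1*exp(-exp(-c)/9)


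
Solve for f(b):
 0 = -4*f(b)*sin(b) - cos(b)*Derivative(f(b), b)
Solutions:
 f(b) = C1*cos(b)^4


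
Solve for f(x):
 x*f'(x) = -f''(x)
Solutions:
 f(x) = C1 + C2*erf(sqrt(2)*x/2)


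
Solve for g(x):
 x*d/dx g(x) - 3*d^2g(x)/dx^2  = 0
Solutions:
 g(x) = C1 + C2*erfi(sqrt(6)*x/6)


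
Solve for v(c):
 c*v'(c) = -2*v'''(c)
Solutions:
 v(c) = C1 + Integral(C2*airyai(-2^(2/3)*c/2) + C3*airybi(-2^(2/3)*c/2), c)


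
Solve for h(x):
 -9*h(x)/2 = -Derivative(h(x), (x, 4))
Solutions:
 h(x) = C1*exp(-2^(3/4)*sqrt(3)*x/2) + C2*exp(2^(3/4)*sqrt(3)*x/2) + C3*sin(2^(3/4)*sqrt(3)*x/2) + C4*cos(2^(3/4)*sqrt(3)*x/2)


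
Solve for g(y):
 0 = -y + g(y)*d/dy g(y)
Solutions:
 g(y) = -sqrt(C1 + y^2)
 g(y) = sqrt(C1 + y^2)


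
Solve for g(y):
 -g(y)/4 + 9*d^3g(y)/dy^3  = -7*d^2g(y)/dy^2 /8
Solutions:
 g(y) = C1*exp(-y*(49/(216*sqrt(417846) + 139625)^(1/3) + 14 + (216*sqrt(417846) + 139625)^(1/3))/432)*sin(sqrt(3)*y*(-(216*sqrt(417846) + 139625)^(1/3) + 49/(216*sqrt(417846) + 139625)^(1/3))/432) + C2*exp(-y*(49/(216*sqrt(417846) + 139625)^(1/3) + 14 + (216*sqrt(417846) + 139625)^(1/3))/432)*cos(sqrt(3)*y*(-(216*sqrt(417846) + 139625)^(1/3) + 49/(216*sqrt(417846) + 139625)^(1/3))/432) + C3*exp(y*(-7 + 49/(216*sqrt(417846) + 139625)^(1/3) + (216*sqrt(417846) + 139625)^(1/3))/216)


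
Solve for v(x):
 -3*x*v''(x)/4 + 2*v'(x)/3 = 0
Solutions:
 v(x) = C1 + C2*x^(17/9)


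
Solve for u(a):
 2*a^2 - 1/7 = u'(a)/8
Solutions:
 u(a) = C1 + 16*a^3/3 - 8*a/7


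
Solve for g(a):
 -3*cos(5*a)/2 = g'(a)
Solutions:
 g(a) = C1 - 3*sin(5*a)/10


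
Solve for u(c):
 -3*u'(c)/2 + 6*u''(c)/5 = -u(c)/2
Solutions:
 u(c) = (C1*sin(sqrt(15)*c/24) + C2*cos(sqrt(15)*c/24))*exp(5*c/8)


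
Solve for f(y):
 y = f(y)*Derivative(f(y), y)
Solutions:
 f(y) = -sqrt(C1 + y^2)
 f(y) = sqrt(C1 + y^2)


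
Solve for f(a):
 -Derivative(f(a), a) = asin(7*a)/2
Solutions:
 f(a) = C1 - a*asin(7*a)/2 - sqrt(1 - 49*a^2)/14


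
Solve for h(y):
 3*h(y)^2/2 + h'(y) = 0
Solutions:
 h(y) = 2/(C1 + 3*y)


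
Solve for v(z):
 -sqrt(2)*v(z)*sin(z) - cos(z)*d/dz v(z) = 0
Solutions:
 v(z) = C1*cos(z)^(sqrt(2))


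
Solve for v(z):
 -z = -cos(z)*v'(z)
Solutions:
 v(z) = C1 + Integral(z/cos(z), z)


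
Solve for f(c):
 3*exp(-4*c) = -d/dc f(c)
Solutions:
 f(c) = C1 + 3*exp(-4*c)/4


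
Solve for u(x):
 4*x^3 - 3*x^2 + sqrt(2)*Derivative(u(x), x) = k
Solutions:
 u(x) = C1 + sqrt(2)*k*x/2 - sqrt(2)*x^4/2 + sqrt(2)*x^3/2


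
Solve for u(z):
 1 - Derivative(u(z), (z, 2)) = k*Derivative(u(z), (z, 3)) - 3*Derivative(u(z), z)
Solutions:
 u(z) = C1 + C2*exp(z*(sqrt(12*k + 1) - 1)/(2*k)) + C3*exp(-z*(sqrt(12*k + 1) + 1)/(2*k)) - z/3


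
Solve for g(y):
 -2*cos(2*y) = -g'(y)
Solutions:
 g(y) = C1 + sin(2*y)


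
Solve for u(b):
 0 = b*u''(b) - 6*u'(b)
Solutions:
 u(b) = C1 + C2*b^7


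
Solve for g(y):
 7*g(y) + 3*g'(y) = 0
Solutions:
 g(y) = C1*exp(-7*y/3)


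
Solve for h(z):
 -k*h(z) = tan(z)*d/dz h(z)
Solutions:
 h(z) = C1*exp(-k*log(sin(z)))


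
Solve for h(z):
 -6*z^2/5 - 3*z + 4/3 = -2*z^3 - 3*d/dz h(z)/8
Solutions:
 h(z) = C1 - 4*z^4/3 + 16*z^3/15 + 4*z^2 - 32*z/9


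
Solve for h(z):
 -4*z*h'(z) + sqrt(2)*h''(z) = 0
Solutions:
 h(z) = C1 + C2*erfi(2^(1/4)*z)


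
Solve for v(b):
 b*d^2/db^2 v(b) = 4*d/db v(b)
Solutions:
 v(b) = C1 + C2*b^5


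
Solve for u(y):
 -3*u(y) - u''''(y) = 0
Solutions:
 u(y) = (C1*sin(sqrt(2)*3^(1/4)*y/2) + C2*cos(sqrt(2)*3^(1/4)*y/2))*exp(-sqrt(2)*3^(1/4)*y/2) + (C3*sin(sqrt(2)*3^(1/4)*y/2) + C4*cos(sqrt(2)*3^(1/4)*y/2))*exp(sqrt(2)*3^(1/4)*y/2)


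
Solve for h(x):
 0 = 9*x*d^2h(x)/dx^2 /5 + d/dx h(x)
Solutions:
 h(x) = C1 + C2*x^(4/9)


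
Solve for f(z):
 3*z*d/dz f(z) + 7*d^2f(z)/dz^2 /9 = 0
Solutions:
 f(z) = C1 + C2*erf(3*sqrt(42)*z/14)


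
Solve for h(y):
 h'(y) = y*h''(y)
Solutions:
 h(y) = C1 + C2*y^2


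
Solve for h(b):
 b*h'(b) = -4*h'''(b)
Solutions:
 h(b) = C1 + Integral(C2*airyai(-2^(1/3)*b/2) + C3*airybi(-2^(1/3)*b/2), b)


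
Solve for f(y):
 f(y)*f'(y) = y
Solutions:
 f(y) = -sqrt(C1 + y^2)
 f(y) = sqrt(C1 + y^2)


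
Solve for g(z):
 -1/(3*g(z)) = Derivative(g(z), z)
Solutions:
 g(z) = -sqrt(C1 - 6*z)/3
 g(z) = sqrt(C1 - 6*z)/3


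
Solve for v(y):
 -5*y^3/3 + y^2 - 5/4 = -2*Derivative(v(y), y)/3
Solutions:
 v(y) = C1 + 5*y^4/8 - y^3/2 + 15*y/8


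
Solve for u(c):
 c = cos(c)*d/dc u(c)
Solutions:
 u(c) = C1 + Integral(c/cos(c), c)


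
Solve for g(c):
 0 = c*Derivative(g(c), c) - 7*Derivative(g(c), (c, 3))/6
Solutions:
 g(c) = C1 + Integral(C2*airyai(6^(1/3)*7^(2/3)*c/7) + C3*airybi(6^(1/3)*7^(2/3)*c/7), c)


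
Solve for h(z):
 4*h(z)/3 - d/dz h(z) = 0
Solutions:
 h(z) = C1*exp(4*z/3)


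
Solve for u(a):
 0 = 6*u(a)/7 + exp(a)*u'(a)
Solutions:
 u(a) = C1*exp(6*exp(-a)/7)


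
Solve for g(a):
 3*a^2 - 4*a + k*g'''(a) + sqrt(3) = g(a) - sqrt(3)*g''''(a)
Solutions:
 g(a) = C1*exp(a*(-sqrt(3)*k - sqrt(3)*sqrt(k^2 + 2*2^(2/3)*3^(1/6)*(-3*k^2 + sqrt(9*k^4 + 256*sqrt(3)))^(1/3) - 16*6^(1/3)/(-3*k^2 + sqrt(9*k^4 + 256*sqrt(3)))^(1/3)) + sqrt(6)*sqrt(k^3/sqrt(k^2 + 2*2^(2/3)*3^(1/6)*(-3*k^2 + sqrt(9*k^4 + 256*sqrt(3)))^(1/3) - 16*6^(1/3)/(-3*k^2 + sqrt(9*k^4 + 256*sqrt(3)))^(1/3)) + k^2 - 2^(2/3)*3^(1/6)*(-3*k^2 + sqrt(9*k^4 + 256*sqrt(3)))^(1/3) + 8*6^(1/3)/(-3*k^2 + sqrt(9*k^4 + 256*sqrt(3)))^(1/3)))/12) + C2*exp(a*(-sqrt(3)*k + sqrt(3)*sqrt(k^2 + 2*2^(2/3)*3^(1/6)*(-3*k^2 + sqrt(9*k^4 + 256*sqrt(3)))^(1/3) - 16*6^(1/3)/(-3*k^2 + sqrt(9*k^4 + 256*sqrt(3)))^(1/3)) - sqrt(6)*sqrt(-k^3/sqrt(k^2 + 2*2^(2/3)*3^(1/6)*(-3*k^2 + sqrt(9*k^4 + 256*sqrt(3)))^(1/3) - 16*6^(1/3)/(-3*k^2 + sqrt(9*k^4 + 256*sqrt(3)))^(1/3)) + k^2 - 2^(2/3)*3^(1/6)*(-3*k^2 + sqrt(9*k^4 + 256*sqrt(3)))^(1/3) + 8*6^(1/3)/(-3*k^2 + sqrt(9*k^4 + 256*sqrt(3)))^(1/3)))/12) + C3*exp(a*(-sqrt(3)*k + sqrt(3)*sqrt(k^2 + 2*2^(2/3)*3^(1/6)*(-3*k^2 + sqrt(9*k^4 + 256*sqrt(3)))^(1/3) - 16*6^(1/3)/(-3*k^2 + sqrt(9*k^4 + 256*sqrt(3)))^(1/3)) + sqrt(6)*sqrt(-k^3/sqrt(k^2 + 2*2^(2/3)*3^(1/6)*(-3*k^2 + sqrt(9*k^4 + 256*sqrt(3)))^(1/3) - 16*6^(1/3)/(-3*k^2 + sqrt(9*k^4 + 256*sqrt(3)))^(1/3)) + k^2 - 2^(2/3)*3^(1/6)*(-3*k^2 + sqrt(9*k^4 + 256*sqrt(3)))^(1/3) + 8*6^(1/3)/(-3*k^2 + sqrt(9*k^4 + 256*sqrt(3)))^(1/3)))/12) + C4*exp(-a*(sqrt(3)*k + sqrt(3)*sqrt(k^2 + 2*2^(2/3)*3^(1/6)*(-3*k^2 + sqrt(9*k^4 + 256*sqrt(3)))^(1/3) - 16*6^(1/3)/(-3*k^2 + sqrt(9*k^4 + 256*sqrt(3)))^(1/3)) + sqrt(6)*sqrt(k^3/sqrt(k^2 + 2*2^(2/3)*3^(1/6)*(-3*k^2 + sqrt(9*k^4 + 256*sqrt(3)))^(1/3) - 16*6^(1/3)/(-3*k^2 + sqrt(9*k^4 + 256*sqrt(3)))^(1/3)) + k^2 - 2^(2/3)*3^(1/6)*(-3*k^2 + sqrt(9*k^4 + 256*sqrt(3)))^(1/3) + 8*6^(1/3)/(-3*k^2 + sqrt(9*k^4 + 256*sqrt(3)))^(1/3)))/12) + 3*a^2 - 4*a + sqrt(3)


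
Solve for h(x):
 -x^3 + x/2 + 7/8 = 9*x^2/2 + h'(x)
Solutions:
 h(x) = C1 - x^4/4 - 3*x^3/2 + x^2/4 + 7*x/8


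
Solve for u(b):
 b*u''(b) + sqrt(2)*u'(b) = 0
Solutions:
 u(b) = C1 + C2*b^(1 - sqrt(2))


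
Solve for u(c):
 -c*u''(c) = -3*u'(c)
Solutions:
 u(c) = C1 + C2*c^4


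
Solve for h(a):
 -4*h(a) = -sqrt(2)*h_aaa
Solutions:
 h(a) = C3*exp(sqrt(2)*a) + (C1*sin(sqrt(6)*a/2) + C2*cos(sqrt(6)*a/2))*exp(-sqrt(2)*a/2)


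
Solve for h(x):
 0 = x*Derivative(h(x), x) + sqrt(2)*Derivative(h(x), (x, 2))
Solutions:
 h(x) = C1 + C2*erf(2^(1/4)*x/2)


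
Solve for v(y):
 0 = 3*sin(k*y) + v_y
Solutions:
 v(y) = C1 + 3*cos(k*y)/k


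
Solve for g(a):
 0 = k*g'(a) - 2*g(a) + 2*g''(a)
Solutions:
 g(a) = C1*exp(a*(-k + sqrt(k^2 + 16))/4) + C2*exp(-a*(k + sqrt(k^2 + 16))/4)


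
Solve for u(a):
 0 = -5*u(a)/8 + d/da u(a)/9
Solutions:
 u(a) = C1*exp(45*a/8)


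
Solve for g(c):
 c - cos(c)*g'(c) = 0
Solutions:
 g(c) = C1 + Integral(c/cos(c), c)


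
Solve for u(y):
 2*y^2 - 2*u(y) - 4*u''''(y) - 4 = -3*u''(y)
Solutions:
 u(y) = y^2 + (C1*sin(2^(3/4)*y*sin(atan(sqrt(23)/3)/2)/2) + C2*cos(2^(3/4)*y*sin(atan(sqrt(23)/3)/2)/2))*exp(-2^(3/4)*y*cos(atan(sqrt(23)/3)/2)/2) + (C3*sin(2^(3/4)*y*sin(atan(sqrt(23)/3)/2)/2) + C4*cos(2^(3/4)*y*sin(atan(sqrt(23)/3)/2)/2))*exp(2^(3/4)*y*cos(atan(sqrt(23)/3)/2)/2) + 1


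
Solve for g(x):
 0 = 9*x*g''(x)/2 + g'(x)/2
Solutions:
 g(x) = C1 + C2*x^(8/9)


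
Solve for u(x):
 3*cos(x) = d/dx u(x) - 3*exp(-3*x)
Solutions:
 u(x) = C1 + 3*sin(x) - exp(-3*x)


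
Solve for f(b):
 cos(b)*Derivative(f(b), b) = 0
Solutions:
 f(b) = C1


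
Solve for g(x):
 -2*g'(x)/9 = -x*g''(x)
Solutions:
 g(x) = C1 + C2*x^(11/9)


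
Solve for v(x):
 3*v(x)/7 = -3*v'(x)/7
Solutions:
 v(x) = C1*exp(-x)


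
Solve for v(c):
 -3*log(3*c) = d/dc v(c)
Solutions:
 v(c) = C1 - 3*c*log(c) - c*log(27) + 3*c


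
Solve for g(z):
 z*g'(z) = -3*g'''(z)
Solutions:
 g(z) = C1 + Integral(C2*airyai(-3^(2/3)*z/3) + C3*airybi(-3^(2/3)*z/3), z)


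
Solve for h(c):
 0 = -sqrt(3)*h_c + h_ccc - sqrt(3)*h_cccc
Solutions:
 h(c) = C1 + C2*exp(c*(2*18^(1/3)/(-2*sqrt(3) + sqrt(-12 + (243 - 2*sqrt(3))^2) + 243)^(1/3) + 4*sqrt(3) + 12^(1/3)*(-2*sqrt(3) + sqrt(-12 + (243 - 2*sqrt(3))^2) + 243)^(1/3))/36)*sin(2^(1/3)*3^(1/6)*c*(-2^(1/3)*3^(2/3)*(-2*sqrt(3) + 9*sqrt(-4/27 + (27 - 2*sqrt(3)/9)^2) + 243)^(1/3) + 6/(-2*sqrt(3) + 9*sqrt(-4/27 + (27 - 2*sqrt(3)/9)^2) + 243)^(1/3))/36) + C3*exp(c*(2*18^(1/3)/(-2*sqrt(3) + sqrt(-12 + (243 - 2*sqrt(3))^2) + 243)^(1/3) + 4*sqrt(3) + 12^(1/3)*(-2*sqrt(3) + sqrt(-12 + (243 - 2*sqrt(3))^2) + 243)^(1/3))/36)*cos(2^(1/3)*3^(1/6)*c*(-2^(1/3)*3^(2/3)*(-2*sqrt(3) + 9*sqrt(-4/27 + (27 - 2*sqrt(3)/9)^2) + 243)^(1/3) + 6/(-2*sqrt(3) + 9*sqrt(-4/27 + (27 - 2*sqrt(3)/9)^2) + 243)^(1/3))/36) + C4*exp(c*(-12^(1/3)*(-2*sqrt(3) + sqrt(-12 + (243 - 2*sqrt(3))^2) + 243)^(1/3) - 2*18^(1/3)/(-2*sqrt(3) + sqrt(-12 + (243 - 2*sqrt(3))^2) + 243)^(1/3) + 2*sqrt(3))/18)


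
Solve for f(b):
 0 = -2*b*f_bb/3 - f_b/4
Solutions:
 f(b) = C1 + C2*b^(5/8)


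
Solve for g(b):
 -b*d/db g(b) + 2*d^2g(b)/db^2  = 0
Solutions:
 g(b) = C1 + C2*erfi(b/2)


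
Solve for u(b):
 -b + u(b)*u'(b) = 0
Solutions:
 u(b) = -sqrt(C1 + b^2)
 u(b) = sqrt(C1 + b^2)


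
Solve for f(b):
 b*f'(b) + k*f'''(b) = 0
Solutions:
 f(b) = C1 + Integral(C2*airyai(b*(-1/k)^(1/3)) + C3*airybi(b*(-1/k)^(1/3)), b)


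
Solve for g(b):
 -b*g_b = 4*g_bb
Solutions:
 g(b) = C1 + C2*erf(sqrt(2)*b/4)


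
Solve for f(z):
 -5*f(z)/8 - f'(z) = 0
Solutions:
 f(z) = C1*exp(-5*z/8)


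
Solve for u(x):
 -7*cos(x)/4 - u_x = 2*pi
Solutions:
 u(x) = C1 - 2*pi*x - 7*sin(x)/4


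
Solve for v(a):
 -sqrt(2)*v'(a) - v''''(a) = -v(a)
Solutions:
 v(a) = (C1/exp(sqrt(2)*a*sqrt(-2*(1 + sqrt(273)/9)^(1/3) + 8/(3*(1 + sqrt(273)/9)^(1/3)) + 8/sqrt(-8/(3*(1 + sqrt(273)/9)^(1/3)) + 2*(1 + sqrt(273)/9)^(1/3))))^(1/4) + C2*exp(sqrt(2)*a*sqrt(-2*(1 + sqrt(273)/9)^(1/3) + 8/(3*(1 + sqrt(273)/9)^(1/3)) + 8/sqrt(-8/(3*(1 + sqrt(273)/9)^(1/3)) + 2*(1 + sqrt(273)/9)^(1/3))))^(1/4))*exp(-sqrt(2)*a*sqrt(-8/(3*(1 + sqrt(273)/9)^(1/3)) + 2*(1 + sqrt(273)/9)^(1/3))/4) + (C3*sin(sqrt(2)*a*sqrt(-8/(3*(1 + sqrt(273)/9)^(1/3)) + 2*(1 + sqrt(273)/9)^(1/3) + 8/sqrt(-8/(3*(1 + sqrt(273)/9)^(1/3)) + 2*(1 + sqrt(273)/9)^(1/3)))/4) + C4*cos(sqrt(2)*a*sqrt(-8/(3*(1 + sqrt(273)/9)^(1/3)) + 2*(1 + sqrt(273)/9)^(1/3) + 8/sqrt(-8/(3*(1 + sqrt(273)/9)^(1/3)) + 2*(1 + sqrt(273)/9)^(1/3)))/4))*exp(sqrt(2)*a*sqrt(-8/(3*(1 + sqrt(273)/9)^(1/3)) + 2*(1 + sqrt(273)/9)^(1/3))/4)


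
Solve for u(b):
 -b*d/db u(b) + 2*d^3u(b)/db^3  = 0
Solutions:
 u(b) = C1 + Integral(C2*airyai(2^(2/3)*b/2) + C3*airybi(2^(2/3)*b/2), b)


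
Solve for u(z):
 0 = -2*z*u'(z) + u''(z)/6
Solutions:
 u(z) = C1 + C2*erfi(sqrt(6)*z)


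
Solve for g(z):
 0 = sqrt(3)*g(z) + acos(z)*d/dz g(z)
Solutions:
 g(z) = C1*exp(-sqrt(3)*Integral(1/acos(z), z))


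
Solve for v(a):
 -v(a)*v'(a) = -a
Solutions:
 v(a) = -sqrt(C1 + a^2)
 v(a) = sqrt(C1 + a^2)


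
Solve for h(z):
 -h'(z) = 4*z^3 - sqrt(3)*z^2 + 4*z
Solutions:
 h(z) = C1 - z^4 + sqrt(3)*z^3/3 - 2*z^2


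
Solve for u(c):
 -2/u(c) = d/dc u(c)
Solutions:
 u(c) = -sqrt(C1 - 4*c)
 u(c) = sqrt(C1 - 4*c)


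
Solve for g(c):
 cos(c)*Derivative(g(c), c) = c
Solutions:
 g(c) = C1 + Integral(c/cos(c), c)


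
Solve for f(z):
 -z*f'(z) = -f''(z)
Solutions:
 f(z) = C1 + C2*erfi(sqrt(2)*z/2)


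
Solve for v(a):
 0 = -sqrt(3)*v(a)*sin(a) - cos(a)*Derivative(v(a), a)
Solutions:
 v(a) = C1*cos(a)^(sqrt(3))


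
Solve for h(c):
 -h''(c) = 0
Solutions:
 h(c) = C1 + C2*c


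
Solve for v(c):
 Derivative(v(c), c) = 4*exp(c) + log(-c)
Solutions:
 v(c) = C1 + c*log(-c) - c + 4*exp(c)


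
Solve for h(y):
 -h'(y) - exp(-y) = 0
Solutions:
 h(y) = C1 + exp(-y)


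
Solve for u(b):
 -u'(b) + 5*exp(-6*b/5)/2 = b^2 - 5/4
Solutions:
 u(b) = C1 - b^3/3 + 5*b/4 - 25*exp(-6*b/5)/12


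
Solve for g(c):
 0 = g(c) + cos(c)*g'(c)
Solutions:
 g(c) = C1*sqrt(sin(c) - 1)/sqrt(sin(c) + 1)


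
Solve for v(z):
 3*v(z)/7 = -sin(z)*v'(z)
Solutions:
 v(z) = C1*(cos(z) + 1)^(3/14)/(cos(z) - 1)^(3/14)


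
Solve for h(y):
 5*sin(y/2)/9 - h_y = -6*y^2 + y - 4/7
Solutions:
 h(y) = C1 + 2*y^3 - y^2/2 + 4*y/7 - 10*cos(y/2)/9


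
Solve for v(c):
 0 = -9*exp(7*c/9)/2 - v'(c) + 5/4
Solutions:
 v(c) = C1 + 5*c/4 - 81*exp(7*c/9)/14


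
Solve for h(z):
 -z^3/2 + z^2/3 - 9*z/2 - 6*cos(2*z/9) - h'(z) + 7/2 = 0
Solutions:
 h(z) = C1 - z^4/8 + z^3/9 - 9*z^2/4 + 7*z/2 - 27*sin(2*z/9)


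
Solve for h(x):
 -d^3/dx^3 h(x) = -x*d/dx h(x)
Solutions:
 h(x) = C1 + Integral(C2*airyai(x) + C3*airybi(x), x)


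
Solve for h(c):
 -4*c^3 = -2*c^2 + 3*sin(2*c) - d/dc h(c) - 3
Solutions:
 h(c) = C1 + c^4 - 2*c^3/3 - 3*c - 3*cos(2*c)/2


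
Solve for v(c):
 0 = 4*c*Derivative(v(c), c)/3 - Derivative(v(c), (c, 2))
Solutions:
 v(c) = C1 + C2*erfi(sqrt(6)*c/3)


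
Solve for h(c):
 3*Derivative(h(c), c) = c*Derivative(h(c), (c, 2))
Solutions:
 h(c) = C1 + C2*c^4


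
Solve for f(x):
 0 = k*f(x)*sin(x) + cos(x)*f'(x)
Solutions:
 f(x) = C1*exp(k*log(cos(x)))


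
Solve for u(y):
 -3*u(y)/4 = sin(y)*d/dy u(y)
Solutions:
 u(y) = C1*(cos(y) + 1)^(3/8)/(cos(y) - 1)^(3/8)


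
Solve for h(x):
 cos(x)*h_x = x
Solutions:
 h(x) = C1 + Integral(x/cos(x), x)


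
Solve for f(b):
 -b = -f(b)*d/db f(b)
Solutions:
 f(b) = -sqrt(C1 + b^2)
 f(b) = sqrt(C1 + b^2)


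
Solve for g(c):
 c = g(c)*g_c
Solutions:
 g(c) = -sqrt(C1 + c^2)
 g(c) = sqrt(C1 + c^2)


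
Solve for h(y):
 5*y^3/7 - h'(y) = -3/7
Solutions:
 h(y) = C1 + 5*y^4/28 + 3*y/7


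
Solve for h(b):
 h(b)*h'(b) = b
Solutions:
 h(b) = -sqrt(C1 + b^2)
 h(b) = sqrt(C1 + b^2)


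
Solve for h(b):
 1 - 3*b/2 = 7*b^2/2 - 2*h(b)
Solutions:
 h(b) = 7*b^2/4 + 3*b/4 - 1/2


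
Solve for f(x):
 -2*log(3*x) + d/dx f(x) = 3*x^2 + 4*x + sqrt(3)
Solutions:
 f(x) = C1 + x^3 + 2*x^2 + 2*x*log(x) - 2*x + sqrt(3)*x + x*log(9)


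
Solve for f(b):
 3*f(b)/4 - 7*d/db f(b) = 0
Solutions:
 f(b) = C1*exp(3*b/28)


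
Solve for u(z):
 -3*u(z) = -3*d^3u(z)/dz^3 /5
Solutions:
 u(z) = C3*exp(5^(1/3)*z) + (C1*sin(sqrt(3)*5^(1/3)*z/2) + C2*cos(sqrt(3)*5^(1/3)*z/2))*exp(-5^(1/3)*z/2)


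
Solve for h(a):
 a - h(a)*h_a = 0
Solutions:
 h(a) = -sqrt(C1 + a^2)
 h(a) = sqrt(C1 + a^2)


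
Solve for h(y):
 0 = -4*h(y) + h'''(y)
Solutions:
 h(y) = C3*exp(2^(2/3)*y) + (C1*sin(2^(2/3)*sqrt(3)*y/2) + C2*cos(2^(2/3)*sqrt(3)*y/2))*exp(-2^(2/3)*y/2)


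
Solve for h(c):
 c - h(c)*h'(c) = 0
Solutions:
 h(c) = -sqrt(C1 + c^2)
 h(c) = sqrt(C1 + c^2)


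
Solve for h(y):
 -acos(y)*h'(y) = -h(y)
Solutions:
 h(y) = C1*exp(Integral(1/acos(y), y))


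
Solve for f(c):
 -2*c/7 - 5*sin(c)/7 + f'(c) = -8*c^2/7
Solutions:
 f(c) = C1 - 8*c^3/21 + c^2/7 - 5*cos(c)/7


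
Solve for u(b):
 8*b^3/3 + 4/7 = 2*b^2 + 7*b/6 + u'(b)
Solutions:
 u(b) = C1 + 2*b^4/3 - 2*b^3/3 - 7*b^2/12 + 4*b/7


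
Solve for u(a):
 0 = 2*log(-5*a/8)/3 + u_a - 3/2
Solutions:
 u(a) = C1 - 2*a*log(-a)/3 + a*(-2*log(5)/3 + 2*log(2) + 13/6)


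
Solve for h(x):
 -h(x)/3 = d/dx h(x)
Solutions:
 h(x) = C1*exp(-x/3)


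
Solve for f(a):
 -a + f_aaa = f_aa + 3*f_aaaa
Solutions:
 f(a) = C1 + C2*a - a^3/6 - a^2/2 + (C3*sin(sqrt(11)*a/6) + C4*cos(sqrt(11)*a/6))*exp(a/6)


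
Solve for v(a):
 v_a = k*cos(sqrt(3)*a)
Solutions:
 v(a) = C1 + sqrt(3)*k*sin(sqrt(3)*a)/3


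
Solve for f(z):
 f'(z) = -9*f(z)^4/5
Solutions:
 f(z) = 5^(1/3)*(1/(C1 + 27*z))^(1/3)
 f(z) = 5^(1/3)*(-3^(2/3) - 3*3^(1/6)*I)*(1/(C1 + 9*z))^(1/3)/6
 f(z) = 5^(1/3)*(-3^(2/3) + 3*3^(1/6)*I)*(1/(C1 + 9*z))^(1/3)/6


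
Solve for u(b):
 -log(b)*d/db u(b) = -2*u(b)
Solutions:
 u(b) = C1*exp(2*li(b))


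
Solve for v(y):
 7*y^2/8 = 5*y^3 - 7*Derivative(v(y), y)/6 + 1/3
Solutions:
 v(y) = C1 + 15*y^4/14 - y^3/4 + 2*y/7


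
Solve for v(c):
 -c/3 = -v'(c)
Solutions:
 v(c) = C1 + c^2/6


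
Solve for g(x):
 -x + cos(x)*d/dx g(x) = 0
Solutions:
 g(x) = C1 + Integral(x/cos(x), x)


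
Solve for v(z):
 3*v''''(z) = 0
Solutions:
 v(z) = C1 + C2*z + C3*z^2 + C4*z^3


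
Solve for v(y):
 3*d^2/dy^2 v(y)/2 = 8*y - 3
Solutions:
 v(y) = C1 + C2*y + 8*y^3/9 - y^2


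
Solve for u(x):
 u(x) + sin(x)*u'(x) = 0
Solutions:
 u(x) = C1*sqrt(cos(x) + 1)/sqrt(cos(x) - 1)


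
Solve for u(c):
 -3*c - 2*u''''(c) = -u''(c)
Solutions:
 u(c) = C1 + C2*c + C3*exp(-sqrt(2)*c/2) + C4*exp(sqrt(2)*c/2) + c^3/2


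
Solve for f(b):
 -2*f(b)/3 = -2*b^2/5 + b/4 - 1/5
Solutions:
 f(b) = 3*b^2/5 - 3*b/8 + 3/10


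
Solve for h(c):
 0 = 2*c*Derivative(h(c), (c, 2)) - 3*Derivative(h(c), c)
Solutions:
 h(c) = C1 + C2*c^(5/2)


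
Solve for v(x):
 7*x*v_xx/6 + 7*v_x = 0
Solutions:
 v(x) = C1 + C2/x^5


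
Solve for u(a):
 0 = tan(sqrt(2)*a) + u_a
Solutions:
 u(a) = C1 + sqrt(2)*log(cos(sqrt(2)*a))/2


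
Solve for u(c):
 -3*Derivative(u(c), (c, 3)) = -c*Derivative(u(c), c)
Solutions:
 u(c) = C1 + Integral(C2*airyai(3^(2/3)*c/3) + C3*airybi(3^(2/3)*c/3), c)


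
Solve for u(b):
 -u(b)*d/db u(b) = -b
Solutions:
 u(b) = -sqrt(C1 + b^2)
 u(b) = sqrt(C1 + b^2)


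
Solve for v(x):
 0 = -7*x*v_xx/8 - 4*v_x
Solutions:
 v(x) = C1 + C2/x^(25/7)


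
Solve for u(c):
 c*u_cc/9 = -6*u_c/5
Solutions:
 u(c) = C1 + C2/c^(49/5)


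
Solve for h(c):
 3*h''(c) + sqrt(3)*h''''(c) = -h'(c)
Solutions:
 h(c) = C1 + C2*exp(c*(-2*2^(1/3)*3^(5/6)/(sqrt(3) + sqrt(3 + 4*sqrt(3)))^(1/3) + 6^(2/3)*(sqrt(3) + sqrt(3 + 4*sqrt(3)))^(1/3))/12)*sin(c*(2*6^(1/3)/(sqrt(3) + sqrt(3 + 4*sqrt(3)))^(1/3) + 2^(2/3)*3^(1/6)*(sqrt(3) + sqrt(3 + 4*sqrt(3)))^(1/3))/4) + C3*exp(c*(-2*2^(1/3)*3^(5/6)/(sqrt(3) + sqrt(3 + 4*sqrt(3)))^(1/3) + 6^(2/3)*(sqrt(3) + sqrt(3 + 4*sqrt(3)))^(1/3))/12)*cos(c*(2*6^(1/3)/(sqrt(3) + sqrt(3 + 4*sqrt(3)))^(1/3) + 2^(2/3)*3^(1/6)*(sqrt(3) + sqrt(3 + 4*sqrt(3)))^(1/3))/4) + C4*exp(-c*(-2*2^(1/3)*3^(5/6)/(sqrt(3) + sqrt(3 + 4*sqrt(3)))^(1/3) + 6^(2/3)*(sqrt(3) + sqrt(3 + 4*sqrt(3)))^(1/3))/6)


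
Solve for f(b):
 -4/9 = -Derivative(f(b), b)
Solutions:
 f(b) = C1 + 4*b/9


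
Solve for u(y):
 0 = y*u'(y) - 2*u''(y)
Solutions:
 u(y) = C1 + C2*erfi(y/2)


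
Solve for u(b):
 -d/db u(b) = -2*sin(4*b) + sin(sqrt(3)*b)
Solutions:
 u(b) = C1 - cos(4*b)/2 + sqrt(3)*cos(sqrt(3)*b)/3


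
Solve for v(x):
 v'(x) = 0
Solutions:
 v(x) = C1


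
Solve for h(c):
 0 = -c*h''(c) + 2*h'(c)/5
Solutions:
 h(c) = C1 + C2*c^(7/5)


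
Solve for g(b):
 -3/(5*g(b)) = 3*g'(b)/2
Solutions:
 g(b) = -sqrt(C1 - 20*b)/5
 g(b) = sqrt(C1 - 20*b)/5


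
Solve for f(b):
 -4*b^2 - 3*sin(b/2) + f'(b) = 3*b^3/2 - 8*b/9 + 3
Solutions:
 f(b) = C1 + 3*b^4/8 + 4*b^3/3 - 4*b^2/9 + 3*b - 6*cos(b/2)


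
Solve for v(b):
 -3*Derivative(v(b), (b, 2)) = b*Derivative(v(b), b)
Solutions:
 v(b) = C1 + C2*erf(sqrt(6)*b/6)


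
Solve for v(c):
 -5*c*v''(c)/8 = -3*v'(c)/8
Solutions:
 v(c) = C1 + C2*c^(8/5)


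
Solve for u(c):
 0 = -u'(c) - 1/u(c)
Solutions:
 u(c) = -sqrt(C1 - 2*c)
 u(c) = sqrt(C1 - 2*c)


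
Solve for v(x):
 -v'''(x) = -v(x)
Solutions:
 v(x) = C3*exp(x) + (C1*sin(sqrt(3)*x/2) + C2*cos(sqrt(3)*x/2))*exp(-x/2)


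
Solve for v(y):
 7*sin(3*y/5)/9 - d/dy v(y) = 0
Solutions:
 v(y) = C1 - 35*cos(3*y/5)/27


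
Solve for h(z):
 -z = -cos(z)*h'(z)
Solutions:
 h(z) = C1 + Integral(z/cos(z), z)


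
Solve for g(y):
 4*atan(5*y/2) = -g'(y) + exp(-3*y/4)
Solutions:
 g(y) = C1 - 4*y*atan(5*y/2) + 4*log(25*y^2 + 4)/5 - 4*exp(-3*y/4)/3


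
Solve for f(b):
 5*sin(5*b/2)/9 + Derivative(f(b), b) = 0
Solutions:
 f(b) = C1 + 2*cos(5*b/2)/9


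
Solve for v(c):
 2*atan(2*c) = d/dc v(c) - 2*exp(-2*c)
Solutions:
 v(c) = C1 + 2*c*atan(2*c) - log(4*c^2 + 1)/2 - exp(-2*c)


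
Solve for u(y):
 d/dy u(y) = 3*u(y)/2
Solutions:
 u(y) = C1*exp(3*y/2)


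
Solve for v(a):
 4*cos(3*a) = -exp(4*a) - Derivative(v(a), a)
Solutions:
 v(a) = C1 - exp(4*a)/4 - 4*sin(3*a)/3


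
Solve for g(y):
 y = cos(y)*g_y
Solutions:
 g(y) = C1 + Integral(y/cos(y), y)


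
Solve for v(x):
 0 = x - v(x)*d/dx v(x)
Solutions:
 v(x) = -sqrt(C1 + x^2)
 v(x) = sqrt(C1 + x^2)


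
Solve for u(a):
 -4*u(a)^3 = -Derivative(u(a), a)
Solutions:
 u(a) = -sqrt(2)*sqrt(-1/(C1 + 4*a))/2
 u(a) = sqrt(2)*sqrt(-1/(C1 + 4*a))/2


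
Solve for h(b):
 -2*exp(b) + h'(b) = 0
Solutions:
 h(b) = C1 + 2*exp(b)


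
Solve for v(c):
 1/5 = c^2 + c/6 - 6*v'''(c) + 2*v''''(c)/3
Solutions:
 v(c) = C1 + C2*c + C3*c^2 + C4*exp(9*c) + c^5/360 + 7*c^4/2592 - 127*c^3/29160


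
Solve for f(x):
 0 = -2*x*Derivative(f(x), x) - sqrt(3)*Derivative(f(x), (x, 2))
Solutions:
 f(x) = C1 + C2*erf(3^(3/4)*x/3)


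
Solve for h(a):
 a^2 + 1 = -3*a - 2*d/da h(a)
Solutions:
 h(a) = C1 - a^3/6 - 3*a^2/4 - a/2


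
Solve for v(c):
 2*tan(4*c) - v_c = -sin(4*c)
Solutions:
 v(c) = C1 - log(cos(4*c))/2 - cos(4*c)/4


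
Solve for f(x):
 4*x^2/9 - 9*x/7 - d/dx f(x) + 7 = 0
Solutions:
 f(x) = C1 + 4*x^3/27 - 9*x^2/14 + 7*x


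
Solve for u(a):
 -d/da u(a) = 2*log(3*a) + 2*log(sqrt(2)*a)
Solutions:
 u(a) = C1 - 4*a*log(a) - a*log(18) + 4*a


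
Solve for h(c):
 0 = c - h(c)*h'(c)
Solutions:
 h(c) = -sqrt(C1 + c^2)
 h(c) = sqrt(C1 + c^2)


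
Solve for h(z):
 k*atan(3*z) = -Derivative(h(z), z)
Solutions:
 h(z) = C1 - k*(z*atan(3*z) - log(9*z^2 + 1)/6)


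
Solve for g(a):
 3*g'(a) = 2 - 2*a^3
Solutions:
 g(a) = C1 - a^4/6 + 2*a/3


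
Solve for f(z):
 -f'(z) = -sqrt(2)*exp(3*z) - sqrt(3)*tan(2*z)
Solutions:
 f(z) = C1 + sqrt(2)*exp(3*z)/3 - sqrt(3)*log(cos(2*z))/2


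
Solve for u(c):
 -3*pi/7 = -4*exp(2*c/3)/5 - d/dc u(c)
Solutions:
 u(c) = C1 + 3*pi*c/7 - 6*exp(2*c/3)/5


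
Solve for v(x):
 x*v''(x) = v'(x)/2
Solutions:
 v(x) = C1 + C2*x^(3/2)


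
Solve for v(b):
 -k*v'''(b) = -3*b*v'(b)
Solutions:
 v(b) = C1 + Integral(C2*airyai(3^(1/3)*b*(1/k)^(1/3)) + C3*airybi(3^(1/3)*b*(1/k)^(1/3)), b)


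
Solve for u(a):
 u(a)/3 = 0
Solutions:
 u(a) = 0


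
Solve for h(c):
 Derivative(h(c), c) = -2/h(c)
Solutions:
 h(c) = -sqrt(C1 - 4*c)
 h(c) = sqrt(C1 - 4*c)


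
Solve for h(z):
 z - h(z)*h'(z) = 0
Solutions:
 h(z) = -sqrt(C1 + z^2)
 h(z) = sqrt(C1 + z^2)


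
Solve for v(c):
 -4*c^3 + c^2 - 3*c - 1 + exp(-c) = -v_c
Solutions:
 v(c) = C1 + c^4 - c^3/3 + 3*c^2/2 + c + exp(-c)


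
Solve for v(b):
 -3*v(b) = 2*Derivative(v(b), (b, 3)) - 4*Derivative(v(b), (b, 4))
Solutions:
 v(b) = C1*exp(b*(1 - 4*sqrt(-2*2^(2/3)/(-3 + sqrt(1033))^(1/3) + 1/16 + 2^(1/3)*(-3 + sqrt(1033))^(1/3)/4))/8)*sin(b*sqrt(-2*2^(2/3)/(-3 + sqrt(1033))^(1/3) - 1/8 + 2^(1/3)*(-3 + sqrt(1033))^(1/3)/4 + 1/(32*sqrt(-2*2^(2/3)/(-3 + sqrt(1033))^(1/3) + 1/16 + 2^(1/3)*(-3 + sqrt(1033))^(1/3)/4)))/2) + C2*exp(b*(1 - 4*sqrt(-2*2^(2/3)/(-3 + sqrt(1033))^(1/3) + 1/16 + 2^(1/3)*(-3 + sqrt(1033))^(1/3)/4))/8)*cos(b*sqrt(-2*2^(2/3)/(-3 + sqrt(1033))^(1/3) - 1/8 + 2^(1/3)*(-3 + sqrt(1033))^(1/3)/4 + 1/(32*sqrt(-2*2^(2/3)/(-3 + sqrt(1033))^(1/3) + 1/16 + 2^(1/3)*(-3 + sqrt(1033))^(1/3)/4)))/2) + C3*exp(b*(4*sqrt(-2*2^(2/3)/(-3 + sqrt(1033))^(1/3) + 1/16 + 2^(1/3)*(-3 + sqrt(1033))^(1/3)/4) + 1 + 4*sqrt(-2^(1/3)*(-3 + sqrt(1033))^(1/3)/4 + 1/8 + 2*2^(2/3)/(-3 + sqrt(1033))^(1/3) + 1/(32*sqrt(-2*2^(2/3)/(-3 + sqrt(1033))^(1/3) + 1/16 + 2^(1/3)*(-3 + sqrt(1033))^(1/3)/4))))/8) + C4*exp(b*(-4*sqrt(-2^(1/3)*(-3 + sqrt(1033))^(1/3)/4 + 1/8 + 2*2^(2/3)/(-3 + sqrt(1033))^(1/3) + 1/(32*sqrt(-2*2^(2/3)/(-3 + sqrt(1033))^(1/3) + 1/16 + 2^(1/3)*(-3 + sqrt(1033))^(1/3)/4))) + 4*sqrt(-2*2^(2/3)/(-3 + sqrt(1033))^(1/3) + 1/16 + 2^(1/3)*(-3 + sqrt(1033))^(1/3)/4) + 1)/8)


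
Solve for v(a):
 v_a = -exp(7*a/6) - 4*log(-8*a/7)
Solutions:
 v(a) = C1 - 4*a*log(-a) + 4*a*(-3*log(2) + 1 + log(7)) - 6*exp(7*a/6)/7


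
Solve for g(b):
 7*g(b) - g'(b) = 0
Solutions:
 g(b) = C1*exp(7*b)


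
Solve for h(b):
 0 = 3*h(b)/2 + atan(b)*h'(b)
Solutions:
 h(b) = C1*exp(-3*Integral(1/atan(b), b)/2)


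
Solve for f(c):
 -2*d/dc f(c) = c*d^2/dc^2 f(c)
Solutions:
 f(c) = C1 + C2/c


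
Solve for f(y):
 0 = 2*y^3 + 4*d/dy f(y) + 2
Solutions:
 f(y) = C1 - y^4/8 - y/2


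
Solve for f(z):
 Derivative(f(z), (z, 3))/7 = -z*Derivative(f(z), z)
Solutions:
 f(z) = C1 + Integral(C2*airyai(-7^(1/3)*z) + C3*airybi(-7^(1/3)*z), z)


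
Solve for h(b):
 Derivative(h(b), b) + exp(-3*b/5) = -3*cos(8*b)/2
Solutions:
 h(b) = C1 - 3*sin(8*b)/16 + 5*exp(-3*b/5)/3


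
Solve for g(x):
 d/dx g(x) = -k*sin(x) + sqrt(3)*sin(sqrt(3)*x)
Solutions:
 g(x) = C1 + k*cos(x) - cos(sqrt(3)*x)


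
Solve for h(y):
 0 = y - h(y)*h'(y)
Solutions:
 h(y) = -sqrt(C1 + y^2)
 h(y) = sqrt(C1 + y^2)


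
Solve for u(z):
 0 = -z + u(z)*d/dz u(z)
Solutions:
 u(z) = -sqrt(C1 + z^2)
 u(z) = sqrt(C1 + z^2)


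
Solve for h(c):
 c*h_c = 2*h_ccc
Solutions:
 h(c) = C1 + Integral(C2*airyai(2^(2/3)*c/2) + C3*airybi(2^(2/3)*c/2), c)


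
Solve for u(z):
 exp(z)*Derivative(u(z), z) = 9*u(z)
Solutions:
 u(z) = C1*exp(-9*exp(-z))


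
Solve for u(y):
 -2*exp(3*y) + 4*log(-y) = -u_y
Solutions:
 u(y) = C1 - 4*y*log(-y) + 4*y + 2*exp(3*y)/3


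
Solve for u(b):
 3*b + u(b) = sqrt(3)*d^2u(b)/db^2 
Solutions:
 u(b) = C1*exp(-3^(3/4)*b/3) + C2*exp(3^(3/4)*b/3) - 3*b


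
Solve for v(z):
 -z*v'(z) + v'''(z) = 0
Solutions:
 v(z) = C1 + Integral(C2*airyai(z) + C3*airybi(z), z)


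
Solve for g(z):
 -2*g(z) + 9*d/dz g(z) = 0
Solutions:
 g(z) = C1*exp(2*z/9)


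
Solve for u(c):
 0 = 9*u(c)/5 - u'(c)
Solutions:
 u(c) = C1*exp(9*c/5)


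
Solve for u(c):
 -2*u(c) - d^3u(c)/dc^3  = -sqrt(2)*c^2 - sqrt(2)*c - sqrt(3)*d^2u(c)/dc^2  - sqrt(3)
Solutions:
 u(c) = C1*exp(c*(3^(2/3)/(-sqrt(3) + sqrt(-3 + (9 - sqrt(3))^2) + 9)^(1/3) + 2*sqrt(3) + 3^(1/3)*(-sqrt(3) + sqrt(-3 + (9 - sqrt(3))^2) + 9)^(1/3))/6)*sin(3^(1/6)*c*(-3^(2/3)*(-sqrt(3) + sqrt(-3 + (9 - sqrt(3))^2) + 9)^(1/3) + 3/(-sqrt(3) + sqrt(-3 + (9 - sqrt(3))^2) + 9)^(1/3))/6) + C2*exp(c*(3^(2/3)/(-sqrt(3) + sqrt(-3 + (9 - sqrt(3))^2) + 9)^(1/3) + 2*sqrt(3) + 3^(1/3)*(-sqrt(3) + sqrt(-3 + (9 - sqrt(3))^2) + 9)^(1/3))/6)*cos(3^(1/6)*c*(-3^(2/3)*(-sqrt(3) + sqrt(-3 + (9 - sqrt(3))^2) + 9)^(1/3) + 3/(-sqrt(3) + sqrt(-3 + (9 - sqrt(3))^2) + 9)^(1/3))/6) + C3*exp(c*(-3^(1/3)*(-sqrt(3) + sqrt(-3 + (9 - sqrt(3))^2) + 9)^(1/3) - 3^(2/3)/(-sqrt(3) + sqrt(-3 + (9 - sqrt(3))^2) + 9)^(1/3) + sqrt(3))/3) + sqrt(2)*c^2/2 + sqrt(2)*c/2 + sqrt(3)/2 + sqrt(6)/2


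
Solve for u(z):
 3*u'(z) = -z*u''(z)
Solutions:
 u(z) = C1 + C2/z^2


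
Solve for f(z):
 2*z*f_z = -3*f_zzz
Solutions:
 f(z) = C1 + Integral(C2*airyai(-2^(1/3)*3^(2/3)*z/3) + C3*airybi(-2^(1/3)*3^(2/3)*z/3), z)


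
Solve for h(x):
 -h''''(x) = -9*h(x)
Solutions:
 h(x) = C1*exp(-sqrt(3)*x) + C2*exp(sqrt(3)*x) + C3*sin(sqrt(3)*x) + C4*cos(sqrt(3)*x)


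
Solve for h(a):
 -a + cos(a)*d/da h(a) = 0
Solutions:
 h(a) = C1 + Integral(a/cos(a), a)


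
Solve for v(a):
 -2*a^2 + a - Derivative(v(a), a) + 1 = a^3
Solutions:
 v(a) = C1 - a^4/4 - 2*a^3/3 + a^2/2 + a


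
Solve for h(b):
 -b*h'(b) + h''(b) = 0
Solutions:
 h(b) = C1 + C2*erfi(sqrt(2)*b/2)


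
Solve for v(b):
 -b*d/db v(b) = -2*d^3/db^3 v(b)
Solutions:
 v(b) = C1 + Integral(C2*airyai(2^(2/3)*b/2) + C3*airybi(2^(2/3)*b/2), b)


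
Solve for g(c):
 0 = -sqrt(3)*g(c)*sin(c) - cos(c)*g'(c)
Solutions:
 g(c) = C1*cos(c)^(sqrt(3))


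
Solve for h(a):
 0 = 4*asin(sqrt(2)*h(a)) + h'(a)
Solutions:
 Integral(1/asin(sqrt(2)*_y), (_y, h(a))) = C1 - 4*a


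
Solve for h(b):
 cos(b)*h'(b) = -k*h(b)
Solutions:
 h(b) = C1*exp(k*(log(sin(b) - 1) - log(sin(b) + 1))/2)


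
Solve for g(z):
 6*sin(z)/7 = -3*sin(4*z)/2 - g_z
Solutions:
 g(z) = C1 + 6*cos(z)/7 + 3*cos(4*z)/8


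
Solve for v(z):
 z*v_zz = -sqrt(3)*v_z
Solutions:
 v(z) = C1 + C2*z^(1 - sqrt(3))


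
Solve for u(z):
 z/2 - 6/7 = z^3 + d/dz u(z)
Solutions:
 u(z) = C1 - z^4/4 + z^2/4 - 6*z/7


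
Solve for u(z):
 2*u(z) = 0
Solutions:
 u(z) = 0


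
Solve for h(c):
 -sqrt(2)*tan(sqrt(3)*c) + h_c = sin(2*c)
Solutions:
 h(c) = C1 - sqrt(6)*log(cos(sqrt(3)*c))/3 - cos(2*c)/2


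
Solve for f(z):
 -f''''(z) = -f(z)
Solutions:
 f(z) = C1*exp(-z) + C2*exp(z) + C3*sin(z) + C4*cos(z)


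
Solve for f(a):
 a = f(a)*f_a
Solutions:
 f(a) = -sqrt(C1 + a^2)
 f(a) = sqrt(C1 + a^2)


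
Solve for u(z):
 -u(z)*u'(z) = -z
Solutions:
 u(z) = -sqrt(C1 + z^2)
 u(z) = sqrt(C1 + z^2)


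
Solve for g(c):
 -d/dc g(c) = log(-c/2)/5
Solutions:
 g(c) = C1 - c*log(-c)/5 + c*(log(2) + 1)/5


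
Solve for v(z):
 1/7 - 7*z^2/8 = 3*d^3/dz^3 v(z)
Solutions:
 v(z) = C1 + C2*z + C3*z^2 - 7*z^5/1440 + z^3/126


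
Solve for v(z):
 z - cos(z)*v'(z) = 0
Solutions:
 v(z) = C1 + Integral(z/cos(z), z)


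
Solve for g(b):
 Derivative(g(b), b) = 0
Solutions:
 g(b) = C1


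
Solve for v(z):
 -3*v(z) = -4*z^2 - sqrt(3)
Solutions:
 v(z) = 4*z^2/3 + sqrt(3)/3


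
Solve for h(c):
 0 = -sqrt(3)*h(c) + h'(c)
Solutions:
 h(c) = C1*exp(sqrt(3)*c)


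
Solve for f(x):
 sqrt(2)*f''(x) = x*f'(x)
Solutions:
 f(x) = C1 + C2*erfi(2^(1/4)*x/2)


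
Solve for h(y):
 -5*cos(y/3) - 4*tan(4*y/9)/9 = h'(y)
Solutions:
 h(y) = C1 + log(cos(4*y/9)) - 15*sin(y/3)


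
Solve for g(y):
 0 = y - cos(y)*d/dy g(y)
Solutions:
 g(y) = C1 + Integral(y/cos(y), y)


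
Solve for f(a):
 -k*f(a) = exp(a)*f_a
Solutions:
 f(a) = C1*exp(k*exp(-a))


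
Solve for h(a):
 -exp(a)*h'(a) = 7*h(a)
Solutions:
 h(a) = C1*exp(7*exp(-a))


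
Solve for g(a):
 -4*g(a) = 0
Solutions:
 g(a) = 0


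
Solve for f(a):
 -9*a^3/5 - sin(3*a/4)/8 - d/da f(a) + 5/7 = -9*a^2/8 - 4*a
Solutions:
 f(a) = C1 - 9*a^4/20 + 3*a^3/8 + 2*a^2 + 5*a/7 + cos(3*a/4)/6


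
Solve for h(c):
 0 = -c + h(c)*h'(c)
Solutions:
 h(c) = -sqrt(C1 + c^2)
 h(c) = sqrt(C1 + c^2)


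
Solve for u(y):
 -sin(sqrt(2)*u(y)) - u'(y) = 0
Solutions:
 u(y) = sqrt(2)*(pi - acos((-exp(2*sqrt(2)*C1) - exp(2*sqrt(2)*y))/(exp(2*sqrt(2)*C1) - exp(2*sqrt(2)*y)))/2)
 u(y) = sqrt(2)*acos((-exp(2*sqrt(2)*C1) - exp(2*sqrt(2)*y))/(exp(2*sqrt(2)*C1) - exp(2*sqrt(2)*y)))/2


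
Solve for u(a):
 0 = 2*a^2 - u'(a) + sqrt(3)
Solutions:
 u(a) = C1 + 2*a^3/3 + sqrt(3)*a


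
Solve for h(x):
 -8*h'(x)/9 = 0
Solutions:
 h(x) = C1


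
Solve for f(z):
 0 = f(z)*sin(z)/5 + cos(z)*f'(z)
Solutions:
 f(z) = C1*cos(z)^(1/5)


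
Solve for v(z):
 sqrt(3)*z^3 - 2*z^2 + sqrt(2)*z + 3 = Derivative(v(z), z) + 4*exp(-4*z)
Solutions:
 v(z) = C1 + sqrt(3)*z^4/4 - 2*z^3/3 + sqrt(2)*z^2/2 + 3*z + exp(-4*z)


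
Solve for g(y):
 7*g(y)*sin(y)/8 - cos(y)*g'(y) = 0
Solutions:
 g(y) = C1/cos(y)^(7/8)


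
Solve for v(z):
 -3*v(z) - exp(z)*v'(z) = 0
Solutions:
 v(z) = C1*exp(3*exp(-z))


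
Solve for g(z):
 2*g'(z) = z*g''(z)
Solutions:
 g(z) = C1 + C2*z^3


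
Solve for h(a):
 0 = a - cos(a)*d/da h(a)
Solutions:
 h(a) = C1 + Integral(a/cos(a), a)


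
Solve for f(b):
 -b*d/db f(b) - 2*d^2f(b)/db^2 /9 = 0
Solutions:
 f(b) = C1 + C2*erf(3*b/2)


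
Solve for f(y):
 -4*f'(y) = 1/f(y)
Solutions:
 f(y) = -sqrt(C1 - 2*y)/2
 f(y) = sqrt(C1 - 2*y)/2


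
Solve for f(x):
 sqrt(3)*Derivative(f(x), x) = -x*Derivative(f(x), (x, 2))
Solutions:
 f(x) = C1 + C2*x^(1 - sqrt(3))


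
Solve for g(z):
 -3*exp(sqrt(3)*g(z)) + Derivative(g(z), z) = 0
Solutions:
 g(z) = sqrt(3)*(2*log(-1/(C1 + 3*z)) - log(3))/6


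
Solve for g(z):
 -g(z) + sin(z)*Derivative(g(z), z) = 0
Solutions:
 g(z) = C1*sqrt(cos(z) - 1)/sqrt(cos(z) + 1)


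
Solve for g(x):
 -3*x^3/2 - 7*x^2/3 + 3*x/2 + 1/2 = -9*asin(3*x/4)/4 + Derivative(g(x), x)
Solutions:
 g(x) = C1 - 3*x^4/8 - 7*x^3/9 + 3*x^2/4 + 9*x*asin(3*x/4)/4 + x/2 + 3*sqrt(16 - 9*x^2)/4


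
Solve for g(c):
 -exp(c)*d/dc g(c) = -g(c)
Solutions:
 g(c) = C1*exp(-exp(-c))


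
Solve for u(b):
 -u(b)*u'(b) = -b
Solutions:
 u(b) = -sqrt(C1 + b^2)
 u(b) = sqrt(C1 + b^2)


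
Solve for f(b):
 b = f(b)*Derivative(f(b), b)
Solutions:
 f(b) = -sqrt(C1 + b^2)
 f(b) = sqrt(C1 + b^2)


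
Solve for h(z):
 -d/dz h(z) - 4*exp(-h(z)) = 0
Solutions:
 h(z) = log(C1 - 4*z)


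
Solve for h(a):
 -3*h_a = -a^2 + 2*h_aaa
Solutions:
 h(a) = C1 + C2*sin(sqrt(6)*a/2) + C3*cos(sqrt(6)*a/2) + a^3/9 - 4*a/9


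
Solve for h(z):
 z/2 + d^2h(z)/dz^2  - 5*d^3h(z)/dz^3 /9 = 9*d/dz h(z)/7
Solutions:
 h(z) = C1 + 7*z^2/36 + 49*z/162 + (C2*sin(9*sqrt(91)*z/70) + C3*cos(9*sqrt(91)*z/70))*exp(9*z/10)


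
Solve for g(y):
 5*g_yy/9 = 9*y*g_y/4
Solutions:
 g(y) = C1 + C2*erfi(9*sqrt(10)*y/20)


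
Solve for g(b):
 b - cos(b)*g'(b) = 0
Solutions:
 g(b) = C1 + Integral(b/cos(b), b)


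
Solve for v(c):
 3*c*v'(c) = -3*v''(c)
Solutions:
 v(c) = C1 + C2*erf(sqrt(2)*c/2)


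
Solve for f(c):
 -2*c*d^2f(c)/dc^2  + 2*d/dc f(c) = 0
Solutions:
 f(c) = C1 + C2*c^2


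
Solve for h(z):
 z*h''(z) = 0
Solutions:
 h(z) = C1 + C2*z


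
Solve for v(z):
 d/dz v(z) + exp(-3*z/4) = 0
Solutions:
 v(z) = C1 + 4*exp(-3*z/4)/3


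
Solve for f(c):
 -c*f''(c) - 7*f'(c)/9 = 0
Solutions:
 f(c) = C1 + C2*c^(2/9)


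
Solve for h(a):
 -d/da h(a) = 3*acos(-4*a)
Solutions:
 h(a) = C1 - 3*a*acos(-4*a) - 3*sqrt(1 - 16*a^2)/4


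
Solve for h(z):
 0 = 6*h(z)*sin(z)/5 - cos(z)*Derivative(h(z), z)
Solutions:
 h(z) = C1/cos(z)^(6/5)


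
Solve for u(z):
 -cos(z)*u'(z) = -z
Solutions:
 u(z) = C1 + Integral(z/cos(z), z)


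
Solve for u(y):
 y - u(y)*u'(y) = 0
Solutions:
 u(y) = -sqrt(C1 + y^2)
 u(y) = sqrt(C1 + y^2)


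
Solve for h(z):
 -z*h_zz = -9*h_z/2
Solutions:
 h(z) = C1 + C2*z^(11/2)


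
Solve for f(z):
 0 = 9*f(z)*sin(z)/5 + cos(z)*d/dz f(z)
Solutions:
 f(z) = C1*cos(z)^(9/5)


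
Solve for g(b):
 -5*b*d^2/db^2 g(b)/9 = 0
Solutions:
 g(b) = C1 + C2*b


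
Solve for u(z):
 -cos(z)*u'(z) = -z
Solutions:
 u(z) = C1 + Integral(z/cos(z), z)


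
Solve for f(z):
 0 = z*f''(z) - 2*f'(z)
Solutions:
 f(z) = C1 + C2*z^3


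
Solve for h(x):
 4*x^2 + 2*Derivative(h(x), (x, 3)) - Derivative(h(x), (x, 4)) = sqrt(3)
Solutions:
 h(x) = C1 + C2*x + C3*x^2 + C4*exp(2*x) - x^5/30 - x^4/12 + x^3*(-2 + sqrt(3))/12


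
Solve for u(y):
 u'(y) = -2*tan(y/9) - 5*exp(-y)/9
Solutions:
 u(y) = C1 - 9*log(tan(y/9)^2 + 1) + 5*exp(-y)/9


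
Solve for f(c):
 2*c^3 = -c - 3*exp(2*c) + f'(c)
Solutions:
 f(c) = C1 + c^4/2 + c^2/2 + 3*exp(2*c)/2


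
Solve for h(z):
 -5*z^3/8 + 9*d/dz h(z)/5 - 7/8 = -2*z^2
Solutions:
 h(z) = C1 + 25*z^4/288 - 10*z^3/27 + 35*z/72


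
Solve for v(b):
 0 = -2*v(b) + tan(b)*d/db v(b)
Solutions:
 v(b) = C1*sin(b)^2


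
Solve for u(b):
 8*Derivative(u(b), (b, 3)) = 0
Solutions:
 u(b) = C1 + C2*b + C3*b^2


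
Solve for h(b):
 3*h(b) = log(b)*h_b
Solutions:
 h(b) = C1*exp(3*li(b))


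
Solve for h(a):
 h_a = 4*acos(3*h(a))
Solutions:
 Integral(1/acos(3*_y), (_y, h(a))) = C1 + 4*a


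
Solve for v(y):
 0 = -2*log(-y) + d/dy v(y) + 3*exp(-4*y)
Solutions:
 v(y) = C1 + 2*y*log(-y) - 2*y + 3*exp(-4*y)/4


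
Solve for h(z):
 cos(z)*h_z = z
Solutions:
 h(z) = C1 + Integral(z/cos(z), z)


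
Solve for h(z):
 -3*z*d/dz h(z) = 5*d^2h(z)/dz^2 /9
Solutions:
 h(z) = C1 + C2*erf(3*sqrt(30)*z/10)


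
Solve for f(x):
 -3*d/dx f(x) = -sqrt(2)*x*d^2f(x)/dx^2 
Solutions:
 f(x) = C1 + C2*x^(1 + 3*sqrt(2)/2)


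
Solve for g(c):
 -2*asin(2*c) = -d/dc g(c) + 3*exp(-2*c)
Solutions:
 g(c) = C1 + 2*c*asin(2*c) + sqrt(1 - 4*c^2) - 3*exp(-2*c)/2


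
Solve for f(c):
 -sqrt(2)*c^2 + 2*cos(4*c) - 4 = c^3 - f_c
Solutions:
 f(c) = C1 + c^4/4 + sqrt(2)*c^3/3 + 4*c - sin(4*c)/2


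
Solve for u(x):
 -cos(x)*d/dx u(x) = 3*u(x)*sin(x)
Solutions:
 u(x) = C1*cos(x)^3


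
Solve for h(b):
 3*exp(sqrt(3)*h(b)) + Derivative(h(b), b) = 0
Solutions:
 h(b) = sqrt(3)*(2*log(1/(C1 + 3*b)) - log(3))/6


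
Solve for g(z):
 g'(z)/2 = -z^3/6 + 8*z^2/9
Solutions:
 g(z) = C1 - z^4/12 + 16*z^3/27
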